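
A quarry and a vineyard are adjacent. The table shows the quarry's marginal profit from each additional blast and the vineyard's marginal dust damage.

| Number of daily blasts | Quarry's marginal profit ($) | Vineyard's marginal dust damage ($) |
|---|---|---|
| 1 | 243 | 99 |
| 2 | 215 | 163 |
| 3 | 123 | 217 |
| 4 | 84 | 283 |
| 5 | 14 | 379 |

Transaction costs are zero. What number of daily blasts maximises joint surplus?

2

Bargaining reaches the level where marginal profit last exceeds marginal dust damage.
That holds through level 2 (215 ≥ 163) but not at 3 (123 < 217).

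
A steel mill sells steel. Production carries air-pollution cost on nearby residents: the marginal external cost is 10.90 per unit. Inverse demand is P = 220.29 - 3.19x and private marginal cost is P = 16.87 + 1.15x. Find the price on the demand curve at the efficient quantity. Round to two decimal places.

P = 78.78

Social marginal cost = private MC + MEC = 27.77 + 1.15x.
Set SMC = demand: 27.77 + 1.15x = 220.29 - 3.19x → x* = 44.3594.
Consumer price on the demand curve at x*: 220.29 − 3.19×44.3594 = 78.7835.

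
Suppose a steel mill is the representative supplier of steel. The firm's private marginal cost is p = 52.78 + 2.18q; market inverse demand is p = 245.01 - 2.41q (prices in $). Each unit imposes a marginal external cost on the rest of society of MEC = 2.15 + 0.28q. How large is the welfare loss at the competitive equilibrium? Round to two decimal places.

DWL = $19.77

Market equilibrium (private): 52.78 + 2.18q = 245.01 - 2.41q → q_m = 41.8802.
Social marginal cost = private MC + MEC = 54.93 + 2.46q.
Set SMC = demand: 54.93 + 2.46q = 245.01 - 2.41q → q* = 39.0308.
Between q* and q_m the wedge SMC − demand runs linearly from 0 to MEC(q_m), so the loss is a triangle.
DWL = ½ × 2.8494 × 13.8764 = 19.7697.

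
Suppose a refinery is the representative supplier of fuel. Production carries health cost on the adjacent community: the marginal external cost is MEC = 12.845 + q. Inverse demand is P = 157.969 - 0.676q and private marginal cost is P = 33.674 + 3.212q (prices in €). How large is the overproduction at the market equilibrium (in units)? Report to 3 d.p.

9.168 units

Market equilibrium (private): 33.674 + 3.212q = 157.969 - 0.676q → q_m = 31.9689.
Social marginal cost = private MC + MEC = 46.519 + 4.212q.
Set SMC = demand: 46.519 + 4.212q = 157.969 - 0.676q → q* = 22.8007.
Gap = |31.9689 − 22.8007| = 9.1682.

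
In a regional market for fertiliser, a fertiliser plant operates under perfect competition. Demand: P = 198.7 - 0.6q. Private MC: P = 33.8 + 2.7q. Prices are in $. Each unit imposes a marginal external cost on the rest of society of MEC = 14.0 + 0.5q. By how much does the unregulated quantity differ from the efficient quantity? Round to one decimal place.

10.3 units

Market equilibrium (private): 33.8 + 2.7q = 198.7 - 0.6q → q_m = 49.9697.
Social marginal cost = private MC + MEC = 47.8 + 3.2q.
Set SMC = demand: 47.8 + 3.2q = 198.7 - 0.6q → q* = 39.7105.
Gap = |49.9697 − 39.7105| = 10.2592.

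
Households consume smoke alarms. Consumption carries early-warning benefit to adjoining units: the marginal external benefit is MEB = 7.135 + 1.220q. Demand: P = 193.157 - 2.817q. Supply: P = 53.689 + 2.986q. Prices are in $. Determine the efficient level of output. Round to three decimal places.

q* = 31.988

Social marginal benefit = demand + MEB = 200.292 - 1.597q.
Set SMB = MC: 200.292 - 1.597q = 53.689 + 2.986q → q* = 31.9884.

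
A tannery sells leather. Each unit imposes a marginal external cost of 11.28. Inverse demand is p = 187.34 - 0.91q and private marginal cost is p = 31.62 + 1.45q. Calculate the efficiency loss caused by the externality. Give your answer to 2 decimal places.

Market equilibrium (private): 31.62 + 1.45q = 187.34 - 0.91q → q_m = 65.9831.
Social marginal cost = private MC + MEC = 42.90 + 1.45q.
Set SMC = demand: 42.90 + 1.45q = 187.34 - 0.91q → q* = 61.2034.
Height of the DWL triangle at q_m is SMC(q_m) − demand(q_m) = MEC(q_m) = 11.2800.
DWL = ½ × 4.7797 × 11.2800 = 26.9575.

DWL = 26.96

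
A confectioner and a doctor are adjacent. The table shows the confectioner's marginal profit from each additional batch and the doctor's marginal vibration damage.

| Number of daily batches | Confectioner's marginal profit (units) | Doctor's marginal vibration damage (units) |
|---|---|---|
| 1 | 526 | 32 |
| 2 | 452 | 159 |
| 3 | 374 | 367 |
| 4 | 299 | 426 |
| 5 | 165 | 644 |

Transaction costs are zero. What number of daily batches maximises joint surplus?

Bargaining reaches the level where marginal profit last exceeds marginal vibration damage.
That holds through level 3 (374 ≥ 367) but not at 4 (299 < 426).

3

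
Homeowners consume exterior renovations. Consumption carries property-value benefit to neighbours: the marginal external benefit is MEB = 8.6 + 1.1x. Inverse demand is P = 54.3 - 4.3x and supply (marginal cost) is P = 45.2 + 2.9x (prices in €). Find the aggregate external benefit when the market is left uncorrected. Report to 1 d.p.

€11.7

Market equilibrium (private): 45.2 + 2.9x = 54.3 - 4.3x → x_m = 1.2639.
Total external benefit = ∫₀^{x_m} (8.6 + 1.1x) dx = 8.6×1.2639 + ½×1.1×1.2639² = 11.7481.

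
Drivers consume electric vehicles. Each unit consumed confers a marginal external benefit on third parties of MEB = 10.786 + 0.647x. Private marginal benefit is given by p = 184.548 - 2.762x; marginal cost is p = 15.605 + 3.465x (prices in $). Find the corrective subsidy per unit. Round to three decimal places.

subsidy = $31.626 per unit

Social marginal benefit = demand + MEB = 195.334 - 2.115x.
Set SMB = MC: 195.334 - 2.115x = 15.605 + 3.465x → x* = 32.2095.
The Pigouvian subsidy equals MEB at x*: 10.786 + 0.647×32.2095 = 31.6255.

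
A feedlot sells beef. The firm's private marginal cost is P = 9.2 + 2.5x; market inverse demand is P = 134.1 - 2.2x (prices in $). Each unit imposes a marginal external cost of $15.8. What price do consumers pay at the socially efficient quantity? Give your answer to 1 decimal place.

Social marginal cost = private MC + MEC = 25.0 + 2.5x.
Set SMC = demand: 25.0 + 2.5x = 134.1 - 2.2x → x* = 23.2128.
Consumer price on the demand curve at x*: 134.1 − 2.2×23.2128 = 83.0318.

P = $83.0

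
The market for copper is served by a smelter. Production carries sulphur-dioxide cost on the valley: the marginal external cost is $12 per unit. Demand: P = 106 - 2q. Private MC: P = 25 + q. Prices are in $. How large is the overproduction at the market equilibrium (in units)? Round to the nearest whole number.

4 units

Market equilibrium (private): 25 + q = 106 - 2q → q_m = 27.0000.
Social marginal cost = private MC + MEC = 37 + q.
Set SMC = demand: 37 + q = 106 - 2q → q* = 23.0000.
Gap = |27.0000 − 23.0000| = 4.0000.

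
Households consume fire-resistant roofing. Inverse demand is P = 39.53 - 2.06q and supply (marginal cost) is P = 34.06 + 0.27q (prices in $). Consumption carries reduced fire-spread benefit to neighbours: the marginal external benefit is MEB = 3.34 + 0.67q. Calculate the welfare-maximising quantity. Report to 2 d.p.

Social marginal benefit = demand + MEB = 42.87 - 1.39q.
Set SMB = MC: 42.87 - 1.39q = 34.06 + 0.27q → q* = 5.3072.

q* = 5.31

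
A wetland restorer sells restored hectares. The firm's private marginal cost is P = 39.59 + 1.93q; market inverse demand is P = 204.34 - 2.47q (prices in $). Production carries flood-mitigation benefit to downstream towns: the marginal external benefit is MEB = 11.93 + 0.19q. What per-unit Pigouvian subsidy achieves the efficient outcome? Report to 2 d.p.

Social marginal cost = private MC − MEB = 27.66 + 1.74q.
Set SMC = demand: 27.66 + 1.74q = 204.34 - 2.47q → q* = 41.9667.
The Pigouvian subsidy equals MEB at q*: 11.93 + 0.19×41.9667 = 19.9037.

subsidy = $19.90 per unit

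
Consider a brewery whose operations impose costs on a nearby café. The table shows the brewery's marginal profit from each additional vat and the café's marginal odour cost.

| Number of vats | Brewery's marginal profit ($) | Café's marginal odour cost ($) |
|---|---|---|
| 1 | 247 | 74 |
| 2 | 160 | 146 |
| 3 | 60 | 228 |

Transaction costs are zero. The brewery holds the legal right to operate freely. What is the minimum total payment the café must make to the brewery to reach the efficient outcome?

$60

Left alone the brewery would choose level 3 (marginal profit stays positive).
Efficient level: k* = 2 (marginal profit ≥ marginal odour cost through 2).
The café must at least cover the brewery's forgone profit from cutting 3→2: 60 = 60.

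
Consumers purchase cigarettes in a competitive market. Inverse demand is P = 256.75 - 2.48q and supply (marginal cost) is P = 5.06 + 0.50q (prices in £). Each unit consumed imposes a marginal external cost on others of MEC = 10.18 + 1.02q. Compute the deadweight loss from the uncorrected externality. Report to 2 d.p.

DWL = £1159.91

Market equilibrium (private): 5.06 + 0.50q = 256.75 - 2.48q → q_m = 84.4597.
Social marginal benefit = demand − MEC = 246.57 - 3.50q.
Set SMB = MC: 246.57 - 3.50q = 5.06 + 0.50q → q* = 60.3775.
The welfare-loss triangle has base |q_m − q*| and height MEC(q_m) (the vertical gap between SMB and MC is zero at q* and MEC at q_m).
DWL = ½ × 24.0822 × 96.3289 = 1159.9059.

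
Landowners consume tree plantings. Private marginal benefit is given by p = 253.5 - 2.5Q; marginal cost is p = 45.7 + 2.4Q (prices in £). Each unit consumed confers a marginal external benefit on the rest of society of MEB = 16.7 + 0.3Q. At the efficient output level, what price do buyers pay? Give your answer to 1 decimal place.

Social marginal benefit = demand + MEB = 270.2 - 2.2Q.
Set SMB = MC: 270.2 - 2.2Q = 45.7 + 2.4Q → Q* = 48.8043.
Consumer price on the demand curve at Q*: 253.5 − 2.5×48.8043 = 131.4893.

P = £131.5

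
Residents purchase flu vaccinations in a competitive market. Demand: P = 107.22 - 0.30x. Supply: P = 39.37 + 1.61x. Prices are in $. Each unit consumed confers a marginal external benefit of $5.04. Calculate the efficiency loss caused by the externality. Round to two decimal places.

DWL = $6.65

Market equilibrium (private): 39.37 + 1.61x = 107.22 - 0.30x → x_m = 35.5236.
Social marginal benefit = demand + MEB = 112.26 - 0.30x.
Set SMB = MC: 112.26 - 0.30x = 39.37 + 1.61x → x* = 38.1623.
The welfare-loss triangle has base |x_m − x*| and height MEB(x_m) (the vertical gap between SMB and MC is zero at x* and MEB at x_m).
DWL = ½ × 2.6387 × 5.0400 = 6.6495.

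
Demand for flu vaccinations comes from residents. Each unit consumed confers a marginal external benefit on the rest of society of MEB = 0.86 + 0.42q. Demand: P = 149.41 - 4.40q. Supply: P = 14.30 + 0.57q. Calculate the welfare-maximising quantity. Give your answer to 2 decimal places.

Social marginal benefit = demand + MEB = 150.27 - 3.98q.
Set SMB = MC: 150.27 - 3.98q = 14.30 + 0.57q → q* = 29.8835.

q* = 29.88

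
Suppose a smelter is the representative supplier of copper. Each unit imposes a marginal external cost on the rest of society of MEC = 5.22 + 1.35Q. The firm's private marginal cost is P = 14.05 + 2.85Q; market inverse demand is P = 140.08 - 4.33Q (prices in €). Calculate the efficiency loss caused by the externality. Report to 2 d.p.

Market equilibrium (private): 14.05 + 2.85Q = 140.08 - 4.33Q → Q_m = 17.5529.
Social marginal cost = private MC + MEC = 19.27 + 4.20Q.
Set SMC = demand: 19.27 + 4.20Q = 140.08 - 4.33Q → Q* = 14.1630.
The loss is the area between SMC and demand from Q* to Q_m; with linear curves that's a triangle of height MEC(Q_m).
DWL = ½ × 3.3899 × 28.9164 = 49.0119.

DWL = €49.01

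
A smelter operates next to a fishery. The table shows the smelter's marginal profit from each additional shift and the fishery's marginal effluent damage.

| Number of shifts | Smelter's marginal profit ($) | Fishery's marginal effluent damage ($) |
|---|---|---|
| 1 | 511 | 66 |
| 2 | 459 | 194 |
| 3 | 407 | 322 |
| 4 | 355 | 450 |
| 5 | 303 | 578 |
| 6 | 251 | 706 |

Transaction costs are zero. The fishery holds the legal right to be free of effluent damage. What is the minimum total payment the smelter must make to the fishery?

Efficient level: marginal profit ≥ marginal effluent damage through level 3, so k* = 3.
With the fishery holding the right, the smelter must at least compensate total damage at k*: 66 + 194 + 322 = 582.

$582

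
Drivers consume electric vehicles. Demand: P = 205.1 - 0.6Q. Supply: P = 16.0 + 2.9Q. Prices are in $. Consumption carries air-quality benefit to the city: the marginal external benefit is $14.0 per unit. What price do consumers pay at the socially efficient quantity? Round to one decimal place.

P = $170.3

Social marginal benefit = demand + MEB = 219.1 - 0.6Q.
Set SMB = MC: 219.1 - 0.6Q = 16.0 + 2.9Q → Q* = 58.0286.
Consumer price on the demand curve at Q*: 205.1 − 0.6×58.0286 = 170.2828.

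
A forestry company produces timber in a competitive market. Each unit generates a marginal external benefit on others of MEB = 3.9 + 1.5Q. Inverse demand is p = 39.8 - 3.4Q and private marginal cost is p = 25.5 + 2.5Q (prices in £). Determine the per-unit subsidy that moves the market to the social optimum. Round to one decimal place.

Social marginal cost = private MC − MEB = 21.6 + Q.
Set SMC = demand: 21.6 + Q = 39.8 - 3.4Q → Q* = 4.1364.
The Pigouvian subsidy equals MEB at Q*: 3.9 + 1.5×4.1364 = 10.1046.

subsidy = £10.1 per unit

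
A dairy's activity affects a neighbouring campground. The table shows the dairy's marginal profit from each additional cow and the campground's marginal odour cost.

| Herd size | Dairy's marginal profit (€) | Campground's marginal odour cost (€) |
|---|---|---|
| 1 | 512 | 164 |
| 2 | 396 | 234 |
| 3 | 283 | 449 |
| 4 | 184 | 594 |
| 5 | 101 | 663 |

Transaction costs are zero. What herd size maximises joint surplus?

2

Bargaining reaches the level where marginal profit last exceeds marginal odour cost.
That holds through level 2 (396 ≥ 234) but not at 3 (283 < 449).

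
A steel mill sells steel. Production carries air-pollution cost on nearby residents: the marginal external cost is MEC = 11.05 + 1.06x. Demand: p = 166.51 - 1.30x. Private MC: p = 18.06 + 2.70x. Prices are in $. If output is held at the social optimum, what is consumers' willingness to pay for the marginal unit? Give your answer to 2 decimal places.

P = $131.21

Social marginal cost = private MC + MEC = 29.11 + 3.76x.
Set SMC = demand: 29.11 + 3.76x = 166.51 - 1.30x → x* = 27.1542.
Consumer price on the demand curve at x*: 166.51 − 1.30×27.1542 = 131.2095.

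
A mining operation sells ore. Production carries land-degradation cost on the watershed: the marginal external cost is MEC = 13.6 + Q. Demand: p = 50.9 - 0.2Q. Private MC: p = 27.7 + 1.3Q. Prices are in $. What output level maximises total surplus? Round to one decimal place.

Q* = 3.8

Social marginal cost = private MC + MEC = 41.3 + 2.3Q.
Set SMC = demand: 41.3 + 2.3Q = 50.9 - 0.2Q → Q* = 3.8400.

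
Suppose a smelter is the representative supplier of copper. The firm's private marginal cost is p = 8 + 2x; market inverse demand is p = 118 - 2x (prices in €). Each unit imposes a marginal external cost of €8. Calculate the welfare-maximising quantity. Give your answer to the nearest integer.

x* = 26

Social marginal cost = private MC + MEC = 16 + 2x.
Set SMC = demand: 16 + 2x = 118 - 2x → x* = 25.5000.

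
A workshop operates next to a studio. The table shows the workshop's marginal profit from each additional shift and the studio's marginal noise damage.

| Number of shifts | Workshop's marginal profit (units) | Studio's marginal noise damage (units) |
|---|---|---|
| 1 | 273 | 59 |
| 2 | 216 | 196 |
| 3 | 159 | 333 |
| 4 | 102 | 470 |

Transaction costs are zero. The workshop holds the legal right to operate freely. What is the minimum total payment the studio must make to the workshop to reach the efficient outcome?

261

Left alone the workshop would choose level 4 (marginal profit stays positive).
Efficient level: k* = 2 (marginal profit ≥ marginal noise damage through 2).
The studio must at least cover the workshop's forgone profit from cutting 4→2: 159 + 102 = 261.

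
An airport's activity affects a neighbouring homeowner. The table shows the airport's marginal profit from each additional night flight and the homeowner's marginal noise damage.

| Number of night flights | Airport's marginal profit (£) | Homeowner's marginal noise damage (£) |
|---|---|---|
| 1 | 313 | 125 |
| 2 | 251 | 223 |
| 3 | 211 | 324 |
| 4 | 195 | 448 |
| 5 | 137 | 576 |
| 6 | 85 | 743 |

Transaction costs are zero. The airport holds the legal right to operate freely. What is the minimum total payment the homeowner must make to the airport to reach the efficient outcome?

£628

Left alone the airport would choose level 6 (marginal profit stays positive).
Efficient level: k* = 2 (marginal profit ≥ marginal noise damage through 2).
The homeowner must at least cover the airport's forgone profit from cutting 6→2: 211 + 195 + 137 + 85 = 628.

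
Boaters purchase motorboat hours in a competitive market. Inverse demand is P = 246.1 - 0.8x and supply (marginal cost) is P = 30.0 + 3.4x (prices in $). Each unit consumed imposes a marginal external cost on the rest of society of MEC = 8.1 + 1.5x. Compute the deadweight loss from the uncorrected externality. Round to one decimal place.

Market equilibrium (private): 30.0 + 3.4x = 246.1 - 0.8x → x_m = 51.4524.
Social marginal benefit = demand − MEC = 238.0 - 2.3x.
Set SMB = MC: 238.0 - 2.3x = 30.0 + 3.4x → x* = 36.4912.
The loss is the area between SMB and MC from x* to x_m; with linear curves that's a triangle of height MEC(x_m).
DWL = ½ × 14.9612 × 85.2786 = 637.9351.

DWL = $637.9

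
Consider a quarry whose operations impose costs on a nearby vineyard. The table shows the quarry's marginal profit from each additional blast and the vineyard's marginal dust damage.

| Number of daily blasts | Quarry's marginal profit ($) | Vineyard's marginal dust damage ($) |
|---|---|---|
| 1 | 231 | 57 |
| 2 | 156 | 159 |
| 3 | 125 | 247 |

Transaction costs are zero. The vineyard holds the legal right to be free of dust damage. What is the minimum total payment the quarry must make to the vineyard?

Efficient level: marginal profit ≥ marginal dust damage through level 1, so k* = 1.
With the vineyard holding the right, the quarry must at least compensate total damage at k*: 57 = 57.

$57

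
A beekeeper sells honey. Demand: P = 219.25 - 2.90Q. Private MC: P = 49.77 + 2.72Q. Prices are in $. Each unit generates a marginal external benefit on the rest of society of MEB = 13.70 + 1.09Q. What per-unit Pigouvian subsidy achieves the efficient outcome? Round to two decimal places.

Social marginal cost = private MC − MEB = 36.07 + 1.63Q.
Set SMC = demand: 36.07 + 1.63Q = 219.25 - 2.90Q → Q* = 40.4371.
The Pigouvian subsidy equals MEB at Q*: 13.70 + 1.09×40.4371 = 57.7764.

subsidy = $57.78 per unit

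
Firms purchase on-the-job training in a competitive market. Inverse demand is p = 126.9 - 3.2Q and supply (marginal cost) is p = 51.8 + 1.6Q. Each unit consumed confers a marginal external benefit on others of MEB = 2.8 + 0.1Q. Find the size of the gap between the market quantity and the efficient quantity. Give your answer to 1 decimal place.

0.9 units

Market equilibrium (private): 51.8 + 1.6Q = 126.9 - 3.2Q → Q_m = 15.6458.
Social marginal benefit = demand + MEB = 129.7 - 3.1Q.
Set SMB = MC: 129.7 - 3.1Q = 51.8 + 1.6Q → Q* = 16.5745.
Gap = |15.6458 − 16.5745| = 0.9287.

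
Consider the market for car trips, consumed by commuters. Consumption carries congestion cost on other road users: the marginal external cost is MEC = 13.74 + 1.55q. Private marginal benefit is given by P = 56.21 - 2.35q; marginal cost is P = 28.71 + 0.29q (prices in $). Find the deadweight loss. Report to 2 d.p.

Market equilibrium (private): 28.71 + 0.29q = 56.21 - 2.35q → q_m = 10.4167.
Social marginal benefit = demand − MEC = 42.47 - 3.90q.
Set SMB = MC: 42.47 - 3.90q = 28.71 + 0.29q → q* = 3.2840.
Height of the DWL triangle at q_m is MC(q_m) − SMB(q_m) = MEC(q_m) = 29.8858.
DWL = ½ × 7.1327 × 29.8858 = 106.5832.

DWL = $106.58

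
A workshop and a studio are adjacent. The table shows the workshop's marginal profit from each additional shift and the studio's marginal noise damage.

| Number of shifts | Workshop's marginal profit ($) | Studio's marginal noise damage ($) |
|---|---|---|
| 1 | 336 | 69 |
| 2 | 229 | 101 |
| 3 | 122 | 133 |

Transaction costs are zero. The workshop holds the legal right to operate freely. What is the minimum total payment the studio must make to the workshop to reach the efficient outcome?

$122

Left alone the workshop would choose level 3 (marginal profit stays positive).
Efficient level: k* = 2 (marginal profit ≥ marginal noise damage through 2).
The studio must at least cover the workshop's forgone profit from cutting 3→2: 122 = 122.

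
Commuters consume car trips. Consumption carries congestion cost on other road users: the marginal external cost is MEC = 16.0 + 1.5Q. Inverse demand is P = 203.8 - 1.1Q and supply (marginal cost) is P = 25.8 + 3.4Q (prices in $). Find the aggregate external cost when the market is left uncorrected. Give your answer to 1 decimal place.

$1806.4

Market equilibrium (private): 25.8 + 3.4Q = 203.8 - 1.1Q → Q_m = 39.5556.
Total external cost = ∫₀^{Q_m} (16.0 + 1.5Q) dQ = 16.0×39.5556 + ½×1.5×39.5556² = 1806.3737.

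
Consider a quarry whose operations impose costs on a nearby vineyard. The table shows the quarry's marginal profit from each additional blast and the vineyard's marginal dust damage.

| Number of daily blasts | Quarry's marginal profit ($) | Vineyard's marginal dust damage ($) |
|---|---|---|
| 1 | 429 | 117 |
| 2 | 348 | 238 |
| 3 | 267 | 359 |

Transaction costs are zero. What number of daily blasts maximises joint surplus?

Bargaining reaches the level where marginal profit last exceeds marginal dust damage.
That holds through level 2 (348 ≥ 238) but not at 3 (267 < 359).

2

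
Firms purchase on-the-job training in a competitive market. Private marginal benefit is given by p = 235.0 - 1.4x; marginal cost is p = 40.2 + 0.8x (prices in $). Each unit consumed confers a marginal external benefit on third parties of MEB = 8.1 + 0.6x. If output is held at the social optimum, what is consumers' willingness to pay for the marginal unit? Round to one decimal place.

P = $57.5

Social marginal benefit = demand + MEB = 243.1 - 0.8x.
Set SMB = MC: 243.1 - 0.8x = 40.2 + 0.8x → x* = 126.8125.
Consumer price on the demand curve at x*: 235.0 − 1.4×126.8125 = 57.4625.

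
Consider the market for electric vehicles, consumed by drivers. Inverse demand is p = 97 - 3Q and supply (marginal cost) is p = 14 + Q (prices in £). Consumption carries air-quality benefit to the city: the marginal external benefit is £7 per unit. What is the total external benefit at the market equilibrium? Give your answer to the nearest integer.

£145

Market equilibrium (private): 14 + Q = 97 - 3Q → Q_m = 20.7500.
Total external benefit = MEB × Q_m = 7 × 20.7500 = 145.2500.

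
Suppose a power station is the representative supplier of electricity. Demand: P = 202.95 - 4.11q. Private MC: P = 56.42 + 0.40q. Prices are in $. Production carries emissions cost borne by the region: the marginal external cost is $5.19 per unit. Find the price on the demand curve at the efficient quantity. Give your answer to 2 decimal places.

Social marginal cost = private MC + MEC = 61.61 + 0.40q.
Set SMC = demand: 61.61 + 0.40q = 202.95 - 4.11q → q* = 31.3392.
Consumer price on the demand curve at q*: 202.95 − 4.11×31.3392 = 74.1459.

P = $74.15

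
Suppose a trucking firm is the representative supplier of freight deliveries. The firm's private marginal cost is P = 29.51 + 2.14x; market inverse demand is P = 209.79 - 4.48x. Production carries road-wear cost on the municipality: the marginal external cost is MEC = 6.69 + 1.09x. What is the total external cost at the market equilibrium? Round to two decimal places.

586.37

Market equilibrium (private): 29.51 + 2.14x = 209.79 - 4.48x → x_m = 27.2326.
Total external cost = ∫₀^{x_m} (6.69 + 1.09x) dx = 6.69×27.2326 + ½×1.09×27.2326² = 586.3660.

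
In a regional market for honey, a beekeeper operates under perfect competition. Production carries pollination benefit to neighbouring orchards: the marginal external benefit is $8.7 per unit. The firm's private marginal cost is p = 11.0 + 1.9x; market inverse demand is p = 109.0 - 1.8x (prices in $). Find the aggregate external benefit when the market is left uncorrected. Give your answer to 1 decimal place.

Market equilibrium (private): 11.0 + 1.9x = 109.0 - 1.8x → x_m = 26.4865.
Total external benefit = MEB × x_m = 8.7 × 26.4865 = 230.4326.

$230.4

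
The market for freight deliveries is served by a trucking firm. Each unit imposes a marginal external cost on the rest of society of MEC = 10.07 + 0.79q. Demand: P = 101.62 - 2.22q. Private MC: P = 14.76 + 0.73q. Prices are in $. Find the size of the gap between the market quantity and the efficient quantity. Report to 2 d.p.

Market equilibrium (private): 14.76 + 0.73q = 101.62 - 2.22q → q_m = 29.4441.
Social marginal cost = private MC + MEC = 24.83 + 1.52q.
Set SMC = demand: 24.83 + 1.52q = 101.62 - 2.22q → q* = 20.5321.
Gap = |29.4441 − 20.5321| = 8.9120.

8.91 units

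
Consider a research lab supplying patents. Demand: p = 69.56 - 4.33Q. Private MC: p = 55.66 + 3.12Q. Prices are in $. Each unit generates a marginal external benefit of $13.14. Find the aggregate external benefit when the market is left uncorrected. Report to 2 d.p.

Market equilibrium (private): 55.66 + 3.12Q = 69.56 - 4.33Q → Q_m = 1.8658.
Total external benefit = MEB × Q_m = 13.14 × 1.8658 = 24.5166.

$24.52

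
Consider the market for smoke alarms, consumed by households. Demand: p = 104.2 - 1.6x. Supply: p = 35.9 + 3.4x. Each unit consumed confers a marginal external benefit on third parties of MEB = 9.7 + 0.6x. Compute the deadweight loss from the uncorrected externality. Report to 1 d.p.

Market equilibrium (private): 35.9 + 3.4x = 104.2 - 1.6x → x_m = 13.6600.
Social marginal benefit = demand + MEB = 113.9 - x.
Set SMB = MC: 113.9 - x = 35.9 + 3.4x → x* = 17.7273.
Between x* and x_m the wedge SMB − MC runs linearly from 0 to MEB(x_m), so the loss is a triangle.
DWL = ½ × 4.0673 × 17.8960 = 36.3942.

DWL = 36.4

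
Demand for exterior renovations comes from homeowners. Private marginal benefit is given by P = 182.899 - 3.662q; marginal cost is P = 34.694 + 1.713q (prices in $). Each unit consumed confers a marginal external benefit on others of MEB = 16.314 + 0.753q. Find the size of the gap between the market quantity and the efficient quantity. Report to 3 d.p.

Market equilibrium (private): 34.694 + 1.713q = 182.899 - 3.662q → q_m = 27.5730.
Social marginal benefit = demand + MEB = 199.213 - 2.909q.
Set SMB = MC: 199.213 - 2.909q = 34.694 + 1.713q → q* = 35.5948.
Gap = |27.5730 − 35.5948| = 8.0218.

8.022 units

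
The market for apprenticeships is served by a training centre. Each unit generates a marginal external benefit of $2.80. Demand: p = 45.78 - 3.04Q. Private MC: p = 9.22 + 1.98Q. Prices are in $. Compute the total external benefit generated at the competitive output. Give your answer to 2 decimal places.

Market equilibrium (private): 9.22 + 1.98Q = 45.78 - 3.04Q → Q_m = 7.2829.
Total external benefit = MEB × Q_m = 2.80 × 7.2829 = 20.3921.

$20.39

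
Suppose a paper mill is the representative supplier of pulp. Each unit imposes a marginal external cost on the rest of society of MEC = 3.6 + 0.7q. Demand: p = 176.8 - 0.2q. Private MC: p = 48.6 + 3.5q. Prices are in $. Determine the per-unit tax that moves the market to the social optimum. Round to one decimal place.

tax = $23.4 per unit

Social marginal cost = private MC + MEC = 52.2 + 4.2q.
Set SMC = demand: 52.2 + 4.2q = 176.8 - 0.2q → q* = 28.3182.
The Pigouvian tax equals MEC at q*: 3.6 + 0.7×28.3182 = 23.4227.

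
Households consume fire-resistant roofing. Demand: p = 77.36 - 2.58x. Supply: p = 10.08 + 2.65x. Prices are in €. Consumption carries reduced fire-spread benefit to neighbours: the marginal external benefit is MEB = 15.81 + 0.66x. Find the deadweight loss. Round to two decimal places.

Market equilibrium (private): 10.08 + 2.65x = 77.36 - 2.58x → x_m = 12.8642.
Social marginal benefit = demand + MEB = 93.17 - 1.92x.
Set SMB = MC: 93.17 - 1.92x = 10.08 + 2.65x → x* = 18.1816.
Between x* and x_m the wedge SMB − MC runs linearly from 0 to MEB(x_m), so the loss is a triangle.
DWL = ½ × 5.3174 × 24.3004 = 64.6075.

DWL = €64.61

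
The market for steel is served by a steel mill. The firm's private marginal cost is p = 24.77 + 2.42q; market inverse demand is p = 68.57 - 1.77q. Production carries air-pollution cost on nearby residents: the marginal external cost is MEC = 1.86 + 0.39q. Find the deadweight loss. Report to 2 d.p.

Market equilibrium (private): 24.77 + 2.42q = 68.57 - 1.77q → q_m = 10.4535.
Social marginal cost = private MC + MEC = 26.63 + 2.81q.
Set SMC = demand: 26.63 + 2.81q = 68.57 - 1.77q → q* = 9.1572.
Between q* and q_m the wedge SMC − demand runs linearly from 0 to MEC(q_m), so the loss is a triangle.
DWL = ½ × 1.2963 × 5.9368 = 3.8479.

DWL = 3.85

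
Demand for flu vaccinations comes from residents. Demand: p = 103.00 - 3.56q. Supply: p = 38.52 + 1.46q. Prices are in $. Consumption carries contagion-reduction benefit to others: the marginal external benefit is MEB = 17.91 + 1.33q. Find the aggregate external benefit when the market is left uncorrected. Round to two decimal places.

$339.76

Market equilibrium (private): 38.52 + 1.46q = 103.00 - 3.56q → q_m = 12.8446.
Total external benefit = ∫₀^{q_m} (17.91 + 1.33q) dq = 17.91×12.8446 + ½×1.33×12.8446² = 339.7610.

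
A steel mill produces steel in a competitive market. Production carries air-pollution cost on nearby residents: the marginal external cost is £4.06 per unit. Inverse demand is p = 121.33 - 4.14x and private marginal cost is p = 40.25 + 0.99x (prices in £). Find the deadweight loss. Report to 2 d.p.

DWL = £1.61

Market equilibrium (private): 40.25 + 0.99x = 121.33 - 4.14x → x_m = 15.8051.
Social marginal cost = private MC + MEC = 44.31 + 0.99x.
Set SMC = demand: 44.31 + 0.99x = 121.33 - 4.14x → x* = 15.0136.
The welfare-loss triangle has base |x_m − x*| and height MEC(x_m) (the vertical gap between SMC and demand is zero at x* and MEC at x_m).
DWL = ½ × 0.7915 × 4.0600 = 1.6067.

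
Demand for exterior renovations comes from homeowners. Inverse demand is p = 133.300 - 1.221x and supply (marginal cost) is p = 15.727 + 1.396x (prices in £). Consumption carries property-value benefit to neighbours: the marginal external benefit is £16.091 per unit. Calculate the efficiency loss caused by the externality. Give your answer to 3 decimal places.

Market equilibrium (private): 15.727 + 1.396x = 133.300 - 1.221x → x_m = 44.9266.
Social marginal benefit = demand + MEB = 149.391 - 1.221x.
Set SMB = MC: 149.391 - 1.221x = 15.727 + 1.396x → x* = 51.0753.
Height of the DWL triangle at x_m is SMB(x_m) − MC(x_m) = MEB(x_m) = 16.0910.
DWL = ½ × 6.1487 × 16.0910 = 49.4694.

DWL = £49.469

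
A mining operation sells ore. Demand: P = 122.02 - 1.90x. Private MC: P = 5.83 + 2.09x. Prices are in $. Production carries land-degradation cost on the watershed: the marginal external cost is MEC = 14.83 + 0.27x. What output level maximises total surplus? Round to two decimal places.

Social marginal cost = private MC + MEC = 20.66 + 2.36x.
Set SMC = demand: 20.66 + 2.36x = 122.02 - 1.90x → x* = 23.7934.

x* = 23.79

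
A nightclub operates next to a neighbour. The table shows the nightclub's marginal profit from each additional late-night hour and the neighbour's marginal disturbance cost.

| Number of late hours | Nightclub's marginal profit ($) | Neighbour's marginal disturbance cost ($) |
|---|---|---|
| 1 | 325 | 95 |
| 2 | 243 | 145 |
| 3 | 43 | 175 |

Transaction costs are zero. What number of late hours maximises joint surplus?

2

Bargaining reaches the level where marginal profit last exceeds marginal disturbance cost.
That holds through level 2 (243 ≥ 145) but not at 3 (43 < 175).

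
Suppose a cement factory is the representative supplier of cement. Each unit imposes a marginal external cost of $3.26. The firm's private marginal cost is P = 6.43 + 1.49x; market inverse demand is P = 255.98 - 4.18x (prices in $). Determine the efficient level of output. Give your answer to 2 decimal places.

Social marginal cost = private MC + MEC = 9.69 + 1.49x.
Set SMC = demand: 9.69 + 1.49x = 255.98 - 4.18x → x* = 43.4374.

x* = 43.44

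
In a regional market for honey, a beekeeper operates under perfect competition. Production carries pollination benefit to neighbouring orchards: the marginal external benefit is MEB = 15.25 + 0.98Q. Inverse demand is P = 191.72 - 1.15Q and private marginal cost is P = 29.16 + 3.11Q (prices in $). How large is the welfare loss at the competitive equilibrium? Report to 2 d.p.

DWL = $422.51

Market equilibrium (private): 29.16 + 3.11Q = 191.72 - 1.15Q → Q_m = 38.1596.
Social marginal cost = private MC − MEB = 13.91 + 2.13Q.
Set SMC = demand: 13.91 + 2.13Q = 191.72 - 1.15Q → Q* = 54.2104.
The loss is the area between SMC and demand from Q* to Q_m; with linear curves that's a triangle of height MEB(Q_m).
DWL = ½ × 16.0508 × 52.6464 = 422.5084.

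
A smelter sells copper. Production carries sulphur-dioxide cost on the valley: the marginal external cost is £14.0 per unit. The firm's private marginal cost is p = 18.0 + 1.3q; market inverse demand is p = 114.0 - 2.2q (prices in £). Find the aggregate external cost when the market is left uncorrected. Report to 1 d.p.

£384.0

Market equilibrium (private): 18.0 + 1.3q = 114.0 - 2.2q → q_m = 27.4286.
Total external cost = MEC × q_m = 14.0 × 27.4286 = 384.0004.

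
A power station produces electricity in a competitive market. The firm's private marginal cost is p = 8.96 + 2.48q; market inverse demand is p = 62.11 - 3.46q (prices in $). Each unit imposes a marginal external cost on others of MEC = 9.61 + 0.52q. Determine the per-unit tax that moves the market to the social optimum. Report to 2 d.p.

Social marginal cost = private MC + MEC = 18.57 + 3.00q.
Set SMC = demand: 18.57 + 3.00q = 62.11 - 3.46q → q* = 6.7399.
The Pigouvian tax equals MEC at q*: 9.61 + 0.52×6.7399 = 13.1147.

tax = $13.11 per unit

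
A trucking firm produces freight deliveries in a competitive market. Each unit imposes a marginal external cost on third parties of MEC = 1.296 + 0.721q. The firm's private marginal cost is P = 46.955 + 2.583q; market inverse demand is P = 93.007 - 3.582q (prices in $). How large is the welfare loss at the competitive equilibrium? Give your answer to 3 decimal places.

DWL = $3.242

Market equilibrium (private): 46.955 + 2.583q = 93.007 - 3.582q → q_m = 7.4699.
Social marginal cost = private MC + MEC = 48.251 + 3.304q.
Set SMC = demand: 48.251 + 3.304q = 93.007 - 3.582q → q* = 6.4996.
Between q* and q_m the wedge SMC − demand runs linearly from 0 to MEC(q_m), so the loss is a triangle.
DWL = ½ × 0.9703 × 6.6818 = 3.2417.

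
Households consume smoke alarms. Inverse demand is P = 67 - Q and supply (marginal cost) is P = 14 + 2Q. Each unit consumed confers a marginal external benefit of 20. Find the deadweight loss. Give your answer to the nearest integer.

DWL = 67

Market equilibrium (private): 14 + 2Q = 67 - Q → Q_m = 17.6667.
Social marginal benefit = demand + MEB = 87 - Q.
Set SMB = MC: 87 - Q = 14 + 2Q → Q* = 24.3333.
Between Q* and Q_m the wedge SMB − MC runs linearly from 0 to MEB(Q_m), so the loss is a triangle.
DWL = ½ × 6.6666 × 20.0000 = 66.6660.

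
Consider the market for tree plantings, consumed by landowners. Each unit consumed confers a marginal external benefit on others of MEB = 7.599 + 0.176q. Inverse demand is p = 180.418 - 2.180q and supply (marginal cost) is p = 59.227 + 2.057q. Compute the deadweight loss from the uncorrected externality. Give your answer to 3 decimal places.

DWL = 19.650

Market equilibrium (private): 59.227 + 2.057q = 180.418 - 2.180q → q_m = 28.6030.
Social marginal benefit = demand + MEB = 188.017 - 2.004q.
Set SMB = MC: 188.017 - 2.004q = 59.227 + 2.057q → q* = 31.7139.
Between q* and q_m the wedge SMB − MC runs linearly from 0 to MEB(q_m), so the loss is a triangle.
DWL = ½ × 3.1109 × 12.6331 = 19.6502.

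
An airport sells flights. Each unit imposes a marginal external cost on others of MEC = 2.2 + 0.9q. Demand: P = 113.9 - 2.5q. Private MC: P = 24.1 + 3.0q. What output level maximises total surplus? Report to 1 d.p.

Social marginal cost = private MC + MEC = 26.3 + 3.9q.
Set SMC = demand: 26.3 + 3.9q = 113.9 - 2.5q → q* = 13.6875.

q* = 13.7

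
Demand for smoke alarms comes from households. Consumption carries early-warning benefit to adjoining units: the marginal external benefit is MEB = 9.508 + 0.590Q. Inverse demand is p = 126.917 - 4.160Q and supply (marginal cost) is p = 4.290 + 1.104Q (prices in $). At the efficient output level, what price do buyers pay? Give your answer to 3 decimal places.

Social marginal benefit = demand + MEB = 136.425 - 3.570Q.
Set SMB = MC: 136.425 - 3.570Q = 4.290 + 1.104Q → Q* = 28.2702.
Consumer price on the demand curve at Q*: 126.917 − 4.160×28.2702 = 9.3130.

P = $9.313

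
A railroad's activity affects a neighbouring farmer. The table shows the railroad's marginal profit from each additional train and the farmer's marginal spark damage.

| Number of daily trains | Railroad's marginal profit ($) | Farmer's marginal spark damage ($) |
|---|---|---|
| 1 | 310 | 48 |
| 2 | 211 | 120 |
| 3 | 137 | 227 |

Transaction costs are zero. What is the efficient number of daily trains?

2

Bargaining reaches the level where marginal profit last exceeds marginal spark damage.
That holds through level 2 (211 ≥ 120) but not at 3 (137 < 227).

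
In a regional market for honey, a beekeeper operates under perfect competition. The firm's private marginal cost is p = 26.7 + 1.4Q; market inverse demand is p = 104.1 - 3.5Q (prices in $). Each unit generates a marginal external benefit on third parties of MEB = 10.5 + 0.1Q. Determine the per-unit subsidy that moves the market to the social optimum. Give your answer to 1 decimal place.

Social marginal cost = private MC − MEB = 16.2 + 1.3Q.
Set SMC = demand: 16.2 + 1.3Q = 104.1 - 3.5Q → Q* = 18.3125.
The Pigouvian subsidy equals MEB at Q*: 10.5 + 0.1×18.3125 = 12.3313.

subsidy = $12.3 per unit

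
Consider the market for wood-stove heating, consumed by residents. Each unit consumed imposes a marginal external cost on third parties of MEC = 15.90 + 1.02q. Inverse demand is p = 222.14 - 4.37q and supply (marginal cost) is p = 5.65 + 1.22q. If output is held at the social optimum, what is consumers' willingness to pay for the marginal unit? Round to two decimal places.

Social marginal benefit = demand − MEC = 206.24 - 5.39q.
Set SMB = MC: 206.24 - 5.39q = 5.65 + 1.22q → q* = 30.3464.
Consumer price on the demand curve at q*: 222.14 − 4.37×30.3464 = 89.5262.

P = 89.53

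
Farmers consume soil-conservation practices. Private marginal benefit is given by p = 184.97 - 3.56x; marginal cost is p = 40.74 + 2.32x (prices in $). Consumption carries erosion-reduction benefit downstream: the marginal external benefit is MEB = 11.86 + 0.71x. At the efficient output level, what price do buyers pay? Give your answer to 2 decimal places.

P = $77.49

Social marginal benefit = demand + MEB = 196.83 - 2.85x.
Set SMB = MC: 196.83 - 2.85x = 40.74 + 2.32x → x* = 30.1915.
Consumer price on the demand curve at x*: 184.97 − 3.56×30.1915 = 77.4883.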